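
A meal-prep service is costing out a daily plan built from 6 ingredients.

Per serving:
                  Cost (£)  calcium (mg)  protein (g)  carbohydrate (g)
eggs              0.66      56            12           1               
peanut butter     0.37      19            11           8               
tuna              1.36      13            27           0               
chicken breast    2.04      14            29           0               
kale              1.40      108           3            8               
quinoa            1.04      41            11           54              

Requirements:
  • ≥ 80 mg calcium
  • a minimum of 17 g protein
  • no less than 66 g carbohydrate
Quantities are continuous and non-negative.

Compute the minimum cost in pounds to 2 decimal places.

Treat it as an LP. Let x1 = servings of eggs, x2 = servings of peanut butter, x3 = servings of tuna, x4 = servings of chicken breast, x5 = servings of kale, x6 = servings of quinoa.
Minimise 0.66x1 + 0.37x2 + 1.36x3 + 2.04x4 + 1.4x5 + 1.04x6 s.t.:
  56x1 + 19x2 + 13x3 + 14x4 + 108x5 + 41x6 ≥ 80   (calcium)
  12x1 + 11x2 + 27x3 + 29x4 + 3x5 + 11x6 ≥ 17   (protein)
  1x1 + 8x2 + 8x5 + 54x6 ≥ 66   (carbohydrate)
  x1, x2, x3, x4, x5, x6 ≥ 0.
At the optimum only eggs, quinoa are positive (peanut butter, tuna, chicken breast, kale = 0). There the calcium and carbohydrate constraints are tight.
Optimal quantities: eggs = 0.5411 servings, quinoa = 1.212 servings.
Hence cost = 0.66·0.5411 + 1.04·1.212 = £1.6176.

£1.62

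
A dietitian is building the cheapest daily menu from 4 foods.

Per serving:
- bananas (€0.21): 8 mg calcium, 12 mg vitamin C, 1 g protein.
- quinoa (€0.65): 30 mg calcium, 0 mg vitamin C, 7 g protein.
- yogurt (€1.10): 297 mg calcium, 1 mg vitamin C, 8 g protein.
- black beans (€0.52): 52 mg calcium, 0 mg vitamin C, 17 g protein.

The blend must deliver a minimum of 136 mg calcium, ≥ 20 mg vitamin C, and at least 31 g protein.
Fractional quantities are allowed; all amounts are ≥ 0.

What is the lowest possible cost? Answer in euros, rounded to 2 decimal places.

€1.35

This is a linear program. Let x1 = servings of bananas, x2 = servings of quinoa, x3 = servings of yogurt, x4 = servings of black beans.
Minimise 0.21x1 + 0.65x2 + 1.1x3 + 0.52x4 with:
  8x1 + 30x2 + 297x3 + 52x4 ≥ 136   (calcium)
  12x1 + 1x3 ≥ 20   (vitamin C)
  1x1 + 7x2 + 8x3 + 17x4 ≥ 31   (protein)
  x1, x2, x3, x4 ≥ 0.
At the optimum only bananas, yogurt, black beans are positive (quinoa = 0). The calcium, vitamin C, protein requirements are met with equality.
Solving gives x1 = 1.657, x3 = 0.1211, x4 = 1.669.
Objective = 0.21·1.657 + 1.1·0.1211 + 0.52·1.669 = 1.3491.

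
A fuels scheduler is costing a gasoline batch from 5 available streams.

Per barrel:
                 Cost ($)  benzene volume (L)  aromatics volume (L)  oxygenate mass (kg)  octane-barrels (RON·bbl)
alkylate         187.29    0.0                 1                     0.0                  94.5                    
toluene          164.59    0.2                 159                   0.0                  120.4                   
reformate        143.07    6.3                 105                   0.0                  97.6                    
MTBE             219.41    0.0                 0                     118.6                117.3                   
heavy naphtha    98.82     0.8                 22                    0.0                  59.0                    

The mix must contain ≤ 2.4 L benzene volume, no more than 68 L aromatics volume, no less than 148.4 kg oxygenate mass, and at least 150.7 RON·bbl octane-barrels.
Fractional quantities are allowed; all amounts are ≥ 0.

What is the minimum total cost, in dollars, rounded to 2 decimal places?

This is a linear program. Let x1 = barrels of alkylate, x2 = barrels of toluene, x3 = barrels of reformate, x4 = barrels of MTBE, x5 = barrels of heavy naphtha.
min 187.29x1 + 164.59x2 + 143.07x3 + 219.41x4 + 98.82x5 s.t.:
  0.2x2 + 6.3x3 + 0.8x5 ≤ 2.4   (benzene volume)
  1x1 + 159x2 + 105x3 + 22x5 ≤ 68   (aromatics volume)
  118.6x4 ≥ 148.4   (oxygenate mass)
  94.5x1 + 120.4x2 + 97.6x3 + 117.3x4 + 59x5 ≥ 150.7   (octane-barrels)
  x1, x2, x3, x4, x5 ≥ 0.
At the optimum only toluene, MTBE are positive (alkylate, reformate, heavy naphtha = 0). The oxygenate mass and octane-barrels requirements are met with equality.
Solving gives x2 = 0.0326133, x4 = 1.25126.
Objective = 164.59·0.0326133 + 219.41·1.25126 = 279.9068.

$279.91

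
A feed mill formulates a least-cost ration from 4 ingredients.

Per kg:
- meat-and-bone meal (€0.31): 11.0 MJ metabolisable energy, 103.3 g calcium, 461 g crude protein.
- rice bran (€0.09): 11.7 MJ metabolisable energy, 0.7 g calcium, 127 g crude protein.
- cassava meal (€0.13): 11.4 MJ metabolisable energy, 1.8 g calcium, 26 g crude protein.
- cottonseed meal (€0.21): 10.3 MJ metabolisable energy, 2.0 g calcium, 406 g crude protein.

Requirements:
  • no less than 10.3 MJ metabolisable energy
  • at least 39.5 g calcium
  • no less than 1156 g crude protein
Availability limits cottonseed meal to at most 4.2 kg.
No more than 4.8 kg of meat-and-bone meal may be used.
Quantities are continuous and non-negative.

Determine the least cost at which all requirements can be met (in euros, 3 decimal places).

Let x1 = kg of meat-and-bone meal, x2 = kg of rice bran, x3 = kg of cassava meal, x4 = kg of cottonseed meal.
min 0.31x1 + 0.09x2 + 0.13x3 + 0.21x4 subject to:
  11x1 + 11.7x2 + 11.4x3 + 10.3x4 ≥ 10.3   (metabolisable energy)
  103.3x1 + 0.7x2 + 1.8x3 + 2x4 ≥ 39.5   (calcium)
  461x1 + 127x2 + 26x3 + 406x4 ≥ 1156   (crude protein)
  x4 ≤ 4.2
  x1 ≤ 4.8
  x1, x2, x3, x4 ≥ 0.
At the optimum only meat-and-bone meal, cottonseed meal are positive (rice bran, cassava meal = 0). There the calcium and crude protein constraints are tight.
That vertex is x1 = 0.3346, x4 = 2.467.
Total cost: 0.31·0.3346 + 0.21·2.467 = 0.62180.

€0.622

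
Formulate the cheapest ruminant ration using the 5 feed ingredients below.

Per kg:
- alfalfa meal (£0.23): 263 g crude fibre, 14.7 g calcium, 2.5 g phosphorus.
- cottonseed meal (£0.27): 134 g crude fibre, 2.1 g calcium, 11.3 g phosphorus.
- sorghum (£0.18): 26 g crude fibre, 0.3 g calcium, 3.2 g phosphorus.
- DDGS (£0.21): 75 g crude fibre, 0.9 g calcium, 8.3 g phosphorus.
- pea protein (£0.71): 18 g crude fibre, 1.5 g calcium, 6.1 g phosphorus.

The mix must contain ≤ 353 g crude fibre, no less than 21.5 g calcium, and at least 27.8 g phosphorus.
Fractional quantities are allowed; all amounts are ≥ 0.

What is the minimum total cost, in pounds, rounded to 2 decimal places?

£3.12

Set it up as a linear program. Let x1 = kg of alfalfa meal, x2 = kg of cottonseed meal, x3 = kg of sorghum, x4 = kg of DDGS, x5 = kg of pea protein.
Minimize 0.23x1 + 0.27x2 + 0.18x3 + 0.21x4 + 0.71x5 with:
  263x1 + 134x2 + 26x3 + 75x4 + 18x5 ≤ 353   (crude fibre)
  14.7x1 + 2.1x2 + 0.3x3 + 0.9x4 + 1.5x5 ≥ 21.5   (calcium)
  2.5x1 + 11.3x2 + 3.2x3 + 8.3x4 + 6.1x5 ≥ 27.8   (phosphorus)
  x1, x2, x3, x4, x5 ≥ 0.
The minimum-cost mix takes nothing from cottonseed meal, sorghum — only alfalfa meal, DDGS, pea protein. There the crude fibre, calcium, phosphorus constraints are tight.
Solving gives x1 = 1.047, x4 = 0.06799, x5 = 4.036.
Cost = 0.23·1.047 + 0.21·0.06799 + 0.71·4.036 = 3.1206.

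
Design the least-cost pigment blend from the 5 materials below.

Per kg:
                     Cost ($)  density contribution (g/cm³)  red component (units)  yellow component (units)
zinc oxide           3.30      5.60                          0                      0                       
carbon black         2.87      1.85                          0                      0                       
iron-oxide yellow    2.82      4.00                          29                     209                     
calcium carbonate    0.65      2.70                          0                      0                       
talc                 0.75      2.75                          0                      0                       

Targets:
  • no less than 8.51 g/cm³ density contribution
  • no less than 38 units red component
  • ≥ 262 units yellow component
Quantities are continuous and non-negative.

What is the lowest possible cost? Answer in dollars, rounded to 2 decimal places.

Set it up as a linear program. Let x1 = kg of zinc oxide, x2 = kg of carbon black, x3 = kg of iron-oxide yellow, x4 = kg of calcium carbonate, x5 = kg of talc.
min 3.3x1 + 2.87x2 + 2.82x3 + 0.65x4 + 0.75x5 subject to:
  5.6x1 + 1.85x2 + 4x3 + 2.7x4 + 2.75x5 ≥ 8.51   (density contribution)
  29x3 ≥ 38   (red component)
  209x3 ≥ 262   (yellow component)
  x1, x2, x3, x4, x5 ≥ 0.
At the optimum only iron-oxide yellow, calcium carbonate are positive (zinc oxide, carbon black, talc = 0). The density contribution and red component requirements are met with equality.
Optimal quantities: iron-oxide yellow = 1.31 kg, calcium carbonate = 1.211 kg.
Objective = 2.82·1.31 + 0.65·1.211 = 4.4814.

$4.48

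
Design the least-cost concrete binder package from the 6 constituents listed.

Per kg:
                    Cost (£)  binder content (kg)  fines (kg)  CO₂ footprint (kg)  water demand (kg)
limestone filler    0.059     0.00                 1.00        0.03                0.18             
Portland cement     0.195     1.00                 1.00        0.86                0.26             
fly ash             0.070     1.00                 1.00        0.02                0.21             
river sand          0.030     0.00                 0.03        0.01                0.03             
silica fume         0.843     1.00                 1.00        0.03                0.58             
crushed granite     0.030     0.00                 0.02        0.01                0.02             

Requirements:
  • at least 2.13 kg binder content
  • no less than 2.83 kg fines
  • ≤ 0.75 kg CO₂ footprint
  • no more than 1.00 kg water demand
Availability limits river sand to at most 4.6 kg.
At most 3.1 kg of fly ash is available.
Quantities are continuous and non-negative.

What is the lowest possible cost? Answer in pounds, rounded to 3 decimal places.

£0.190

This is a linear program. Let x1 = kg of limestone filler, x2 = kg of Portland cement, x3 = kg of fly ash, x4 = kg of river sand, x5 = kg of silica fume, x6 = kg of crushed granite.
min 0.059x1 + 0.195x2 + 0.07x3 + 0.03x4 + 0.843x5 + 0.03x6 with:
  1x2 + 1x3 + 1x5 ≥ 2.13   (binder content)
  1x1 + 1x2 + 1x3 + 0.03x4 + 1x5 + 0.02x6 ≥ 2.83   (fines)
  0.03x1 + 0.86x2 + 0.02x3 + 0.01x4 + 0.03x5 + 0.01x6 ≤ 0.75   (CO₂ footprint)
  0.18x1 + 0.26x2 + 0.21x3 + 0.03x4 + 0.58x5 + 0.02x6 ≤ 1   (water demand)
  x4 ≤ 4.6
  x3 ≤ 3.1
  x1, x2, x3, x4, x5, x6 ≥ 0.
The cheapest feasible vertex uses only limestone filler, fly ash; Portland cement, river sand, silica fume, crushed granite are not used. The binder content and fines requirements are met with equality.
So limestone filler = 0.7 kg, fly ash = 2.13 kg.
Objective = 0.059·0.7 + 0.07·2.13 = 0.19040.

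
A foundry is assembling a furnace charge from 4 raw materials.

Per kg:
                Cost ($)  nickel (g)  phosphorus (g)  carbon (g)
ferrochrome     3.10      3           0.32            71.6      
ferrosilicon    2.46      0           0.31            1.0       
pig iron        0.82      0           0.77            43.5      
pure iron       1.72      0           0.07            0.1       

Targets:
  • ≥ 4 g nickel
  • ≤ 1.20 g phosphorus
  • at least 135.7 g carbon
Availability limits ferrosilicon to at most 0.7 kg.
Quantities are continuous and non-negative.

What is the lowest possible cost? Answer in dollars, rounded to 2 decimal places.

$4.89

Let x1 = kg of ferrochrome, x2 = kg of ferrosilicon, x3 = kg of pig iron, x4 = kg of pure iron.
min 3.1x1 + 2.46x2 + 0.82x3 + 1.72x4 with:
  3x1 ≥ 4   (nickel)
  0.32x1 + 0.31x2 + 0.77x3 + 0.07x4 ≤ 1.2   (phosphorus)
  71.6x1 + 1x2 + 43.5x3 + 0.1x4 ≥ 135.7   (carbon)
  x2 ≤ 0.7
  x1, x2, x3, x4 ≥ 0.
The minimum-cost mix takes nothing from ferrosilicon, pure iron — only ferrochrome, pig iron. The nickel and carbon requirements are met with equality.
So ferrochrome = 1.333 kg, pig iron = 0.9249 kg.
Cost = 3.1·1.333 + 0.82·0.9249 = 4.8907.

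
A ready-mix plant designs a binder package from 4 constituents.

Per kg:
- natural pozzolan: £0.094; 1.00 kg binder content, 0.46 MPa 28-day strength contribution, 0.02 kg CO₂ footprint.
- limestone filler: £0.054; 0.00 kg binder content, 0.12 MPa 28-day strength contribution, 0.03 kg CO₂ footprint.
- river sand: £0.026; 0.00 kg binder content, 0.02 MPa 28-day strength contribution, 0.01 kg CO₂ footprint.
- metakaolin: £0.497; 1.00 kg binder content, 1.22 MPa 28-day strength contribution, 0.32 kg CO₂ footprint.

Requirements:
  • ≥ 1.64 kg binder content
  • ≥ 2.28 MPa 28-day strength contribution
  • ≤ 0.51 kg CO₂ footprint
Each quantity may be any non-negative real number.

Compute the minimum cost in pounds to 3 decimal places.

£0.466

Treat it as an LP. Let x1 = kg of natural pozzolan, x2 = kg of limestone filler, x3 = kg of river sand, x4 = kg of metakaolin.
min 0.094x1 + 0.054x2 + 0.026x3 + 0.497x4 with:
  1x1 + 1x4 ≥ 1.64   (binder content)
  0.46x1 + 0.12x2 + 0.02x3 + 1.22x4 ≥ 2.28   (28-day strength contribution)
  0.02x1 + 0.03x2 + 0.01x3 + 0.32x4 ≤ 0.51   (CO₂ footprint)
  x1, x2, x3, x4 ≥ 0.
The optimal basis is {natural pozzolan}; limestone filler, river sand, metakaolin drop out. The 28-day strength contribution requirement is met with equality.
Optimal quantities: natural pozzolan = 4.957 kg.
Objective = 0.094·4.957 = 0.46596.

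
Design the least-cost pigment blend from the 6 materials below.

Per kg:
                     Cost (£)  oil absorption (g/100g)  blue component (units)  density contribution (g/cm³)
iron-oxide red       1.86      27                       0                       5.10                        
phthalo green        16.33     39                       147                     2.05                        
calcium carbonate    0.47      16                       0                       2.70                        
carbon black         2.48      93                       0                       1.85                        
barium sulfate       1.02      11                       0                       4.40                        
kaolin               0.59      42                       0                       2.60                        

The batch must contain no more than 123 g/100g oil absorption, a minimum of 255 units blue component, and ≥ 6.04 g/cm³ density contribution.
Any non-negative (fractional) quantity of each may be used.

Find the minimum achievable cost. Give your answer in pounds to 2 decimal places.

£28.76

Let x1 = kg of iron-oxide red, x2 = kg of phthalo green, x3 = kg of calcium carbonate, x4 = kg of carbon black, x5 = kg of barium sulfate, x6 = kg of kaolin.
Minimise 1.86x1 + 16.33x2 + 0.47x3 + 2.48x4 + 1.02x5 + 0.59x6 s.t.:
  27x1 + 39x2 + 16x3 + 93x4 + 11x5 + 42x6 ≤ 123   (oil absorption)
  147x2 ≥ 255   (blue component)
  5.1x1 + 2.05x2 + 2.7x3 + 1.85x4 + 4.4x5 + 2.6x6 ≥ 6.04   (density contribution)
  x1, x2, x3, x4, x5, x6 ≥ 0.
The optimal basis is {phthalo green, calcium carbonate}; iron-oxide red, carbon black, barium sulfate, kaolin drop out. There the blue component and density contribution constraints are tight.
Optimal quantities: phthalo green = 1.735 kg, calcium carbonate = 0.92 kg.
Total cost: 16.33·1.735 + 0.47·0.92 = 28.76495.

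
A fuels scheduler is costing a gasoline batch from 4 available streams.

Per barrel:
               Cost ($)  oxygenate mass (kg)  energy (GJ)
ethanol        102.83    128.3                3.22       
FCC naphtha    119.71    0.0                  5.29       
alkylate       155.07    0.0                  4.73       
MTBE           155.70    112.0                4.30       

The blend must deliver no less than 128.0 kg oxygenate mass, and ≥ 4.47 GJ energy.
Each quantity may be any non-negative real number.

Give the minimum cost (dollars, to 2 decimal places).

$131.05

Let x1 = barrels of ethanol, x2 = barrels of FCC naphtha, x3 = barrels of alkylate, x4 = barrels of MTBE.
Minimise 102.83x1 + 119.71x2 + 155.07x3 + 155.7x4 subject to:
  128.3x1 + 112x4 ≥ 128   (oxygenate mass)
  3.22x1 + 5.29x2 + 4.73x3 + 4.3x4 ≥ 4.47   (energy)
  x1, x2, x3, x4 ≥ 0.
At the optimum only ethanol, FCC naphtha are positive (alkylate, MTBE = 0). Binding constraints: oxygenate mass and energy.
So ethanol = 0.9977 barrels, FCC naphtha = 0.2377 barrels.
Hence cost = 102.83·0.9977 + 119.71·0.2377 = $131.0486.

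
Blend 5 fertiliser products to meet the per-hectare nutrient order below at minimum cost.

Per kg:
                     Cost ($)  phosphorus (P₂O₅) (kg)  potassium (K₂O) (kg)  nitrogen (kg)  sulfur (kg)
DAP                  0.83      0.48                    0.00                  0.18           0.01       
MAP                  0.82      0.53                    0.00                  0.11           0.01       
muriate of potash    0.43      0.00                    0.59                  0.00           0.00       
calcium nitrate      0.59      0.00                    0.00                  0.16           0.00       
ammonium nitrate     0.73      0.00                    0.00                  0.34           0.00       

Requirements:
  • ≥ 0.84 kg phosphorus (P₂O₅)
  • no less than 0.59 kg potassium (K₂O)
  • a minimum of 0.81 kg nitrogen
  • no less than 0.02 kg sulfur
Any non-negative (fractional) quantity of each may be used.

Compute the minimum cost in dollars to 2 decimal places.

$3.06

Let x1 = kg of DAP, x2 = kg of MAP, x3 = kg of muriate of potash, x4 = kg of calcium nitrate, x5 = kg of ammonium nitrate.
min 0.83x1 + 0.82x2 + 0.43x3 + 0.59x4 + 0.73x5 with:
  0.48x1 + 0.53x2 ≥ 0.84   (phosphorus (P₂O₅))
  0.59x3 ≥ 0.59   (potassium (K₂O))
  0.18x1 + 0.11x2 + 0.16x4 + 0.34x5 ≥ 0.81   (nitrogen)
  0.01x1 + 0.01x2 ≥ 0.02   (sulfur)
  x1, x2, x3, x4, x5 ≥ 0.
The optimal basis is {DAP, muriate of potash, ammonium nitrate}; MAP, calcium nitrate drop out. Binding constraints: potassium (K₂O), nitrogen, sulfur.
That vertex is x1 = 2, x3 = 1, x5 = 1.324.
Cost = 0.83·2 + 0.43·1 + 0.73·1.324 = 3.0565.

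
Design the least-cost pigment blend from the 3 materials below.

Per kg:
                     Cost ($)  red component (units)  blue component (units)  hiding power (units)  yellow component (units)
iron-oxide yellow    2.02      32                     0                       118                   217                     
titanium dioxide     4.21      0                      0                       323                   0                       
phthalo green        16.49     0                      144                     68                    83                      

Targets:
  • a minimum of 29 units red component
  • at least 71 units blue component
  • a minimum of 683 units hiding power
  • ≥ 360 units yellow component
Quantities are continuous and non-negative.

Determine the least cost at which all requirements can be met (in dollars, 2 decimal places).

This is a linear program. Let x1 = kg of iron-oxide yellow, x2 = kg of titanium dioxide, x3 = kg of phthalo green.
min 2.02x1 + 4.21x2 + 16.49x3 subject to:
  32x1 ≥ 29   (red component)
  144x3 ≥ 71   (blue component)
  118x1 + 323x2 + 68x3 ≥ 683   (hiding power)
  217x1 + 83x3 ≥ 360   (yellow component)
  x1, x2, x3 ≥ 0.
The optimal mix uses every input. There the blue component, hiding power, yellow component constraints are tight.
That vertex is x1 = 1.4704, x2 = 1.4736, x3 = 0.49306.
Objective = 2.02·1.4704 + 4.21·1.4736 + 16.49·0.49306 = 17.3046.

$17.30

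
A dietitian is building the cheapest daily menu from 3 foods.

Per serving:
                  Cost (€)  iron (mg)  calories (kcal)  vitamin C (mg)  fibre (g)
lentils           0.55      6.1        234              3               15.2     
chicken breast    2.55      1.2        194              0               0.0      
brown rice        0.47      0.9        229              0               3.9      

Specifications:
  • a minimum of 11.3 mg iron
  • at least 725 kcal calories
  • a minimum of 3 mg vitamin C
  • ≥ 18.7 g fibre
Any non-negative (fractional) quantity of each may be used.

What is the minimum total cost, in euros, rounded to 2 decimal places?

Let x1 = servings of lentils, x2 = servings of chicken breast, x3 = servings of brown rice.
Minimize 0.55x1 + 2.55x2 + 0.47x3 with:
  6.1x1 + 1.2x2 + 0.9x3 ≥ 11.3   (iron)
  234x1 + 194x2 + 229x3 ≥ 725   (calories)
  3x1 ≥ 3   (vitamin C)
  15.2x1 + 3.9x3 ≥ 18.7   (fibre)
  x1, x2, x3 ≥ 0.
The cheapest feasible vertex uses only lentils, brown rice; chicken breast is not used. There the iron and calories constraints are tight.
Optimal quantities: lentils = 1.631 servings, brown rice = 1.499 servings.
Cost = 0.55·1.631 + 0.47·1.499 = 1.6016.

€1.60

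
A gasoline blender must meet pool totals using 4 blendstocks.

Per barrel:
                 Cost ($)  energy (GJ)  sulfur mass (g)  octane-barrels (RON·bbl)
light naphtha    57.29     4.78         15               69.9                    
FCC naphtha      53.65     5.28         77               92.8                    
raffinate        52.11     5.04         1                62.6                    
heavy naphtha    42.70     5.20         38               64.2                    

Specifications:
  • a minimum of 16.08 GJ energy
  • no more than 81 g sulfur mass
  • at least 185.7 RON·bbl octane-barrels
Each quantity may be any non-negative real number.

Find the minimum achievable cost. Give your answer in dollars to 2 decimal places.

$142.97

Let x1 = barrels of light naphtha, x2 = barrels of FCC naphtha, x3 = barrels of raffinate, x4 = barrels of heavy naphtha.
min 57.29x1 + 53.65x2 + 52.11x3 + 42.7x4 s.t.:
  4.78x1 + 5.28x2 + 5.04x3 + 5.2x4 ≥ 16.08   (energy)
  15x1 + 77x2 + 1x3 + 38x4 ≤ 81   (sulfur mass)
  69.9x1 + 92.8x2 + 62.6x3 + 64.2x4 ≥ 185.7   (octane-barrels)
  x1, x2, x3, x4 ≥ 0.
The optimal basis is {raffinate, heavy naphtha}; light naphtha, FCC naphtha drop out. The energy and sulfur mass requirements are met with equality.
That vertex is x3 = 1.0189, x4 = 2.1048.
Hence cost = 52.11·1.0189 + 42.7·2.1048 = $142.9698.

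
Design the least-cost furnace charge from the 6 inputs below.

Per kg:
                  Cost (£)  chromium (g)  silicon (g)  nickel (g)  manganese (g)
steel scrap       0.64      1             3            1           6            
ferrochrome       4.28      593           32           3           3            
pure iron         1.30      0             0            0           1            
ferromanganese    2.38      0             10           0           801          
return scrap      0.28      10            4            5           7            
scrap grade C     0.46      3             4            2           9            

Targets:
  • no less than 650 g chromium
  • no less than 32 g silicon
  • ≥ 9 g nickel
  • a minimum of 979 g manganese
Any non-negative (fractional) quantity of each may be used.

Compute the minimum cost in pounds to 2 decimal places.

£7.81

This is a linear program. Let x1 = kg of steel scrap, x2 = kg of ferrochrome, x3 = kg of pure iron, x4 = kg of ferromanganese, x5 = kg of return scrap, x6 = kg of scrap grade C.
Minimize 0.64x1 + 4.28x2 + 1.3x3 + 2.38x4 + 0.28x5 + 0.46x6 subject to:
  1x1 + 593x2 + 10x5 + 3x6 ≥ 650   (chromium)
  3x1 + 32x2 + 10x4 + 4x5 + 4x6 ≥ 32   (silicon)
  1x1 + 3x2 + 5x5 + 2x6 ≥ 9   (nickel)
  6x1 + 3x2 + 1x3 + 801x4 + 7x5 + 9x6 ≥ 979   (manganese)
  x1, x2, x3, x4, x5, x6 ≥ 0.
At the optimum only ferrochrome, ferromanganese, return scrap are positive (steel scrap, pure iron, scrap grade C = 0). Binding constraints: chromium, nickel, manganese.
Optimal quantities: ferrochrome = 1.077 kg, ferromanganese = 1.208 kg, return scrap = 1.154 kg.
Hence cost = 4.28·1.077 + 2.38·1.208 + 0.28·1.154 = £7.8077.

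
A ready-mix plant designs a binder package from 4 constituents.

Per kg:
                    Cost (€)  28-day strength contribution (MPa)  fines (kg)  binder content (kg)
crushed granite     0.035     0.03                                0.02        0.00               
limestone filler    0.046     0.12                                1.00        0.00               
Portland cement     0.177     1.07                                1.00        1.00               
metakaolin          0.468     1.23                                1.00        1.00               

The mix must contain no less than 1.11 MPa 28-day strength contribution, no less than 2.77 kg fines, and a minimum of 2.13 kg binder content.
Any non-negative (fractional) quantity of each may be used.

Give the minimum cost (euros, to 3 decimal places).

Treat it as an LP. Let x1 = kg of crushed granite, x2 = kg of limestone filler, x3 = kg of Portland cement, x4 = kg of metakaolin.
Minimize 0.035x1 + 0.046x2 + 0.177x3 + 0.468x4 subject to:
  0.03x1 + 0.12x2 + 1.07x3 + 1.23x4 ≥ 1.11   (28-day strength contribution)
  0.02x1 + 1x2 + 1x3 + 1x4 ≥ 2.77   (fines)
  1x3 + 1x4 ≥ 2.13   (binder content)
  x1, x2, x3, x4 ≥ 0.
The cheapest feasible vertex uses only limestone filler, Portland cement; crushed granite, metakaolin are not used. There the fines and binder content constraints are tight.
That vertex is x2 = 0.64, x3 = 2.13.
Hence cost = 0.046·0.64 + 0.177·2.13 = €0.40645.

€0.406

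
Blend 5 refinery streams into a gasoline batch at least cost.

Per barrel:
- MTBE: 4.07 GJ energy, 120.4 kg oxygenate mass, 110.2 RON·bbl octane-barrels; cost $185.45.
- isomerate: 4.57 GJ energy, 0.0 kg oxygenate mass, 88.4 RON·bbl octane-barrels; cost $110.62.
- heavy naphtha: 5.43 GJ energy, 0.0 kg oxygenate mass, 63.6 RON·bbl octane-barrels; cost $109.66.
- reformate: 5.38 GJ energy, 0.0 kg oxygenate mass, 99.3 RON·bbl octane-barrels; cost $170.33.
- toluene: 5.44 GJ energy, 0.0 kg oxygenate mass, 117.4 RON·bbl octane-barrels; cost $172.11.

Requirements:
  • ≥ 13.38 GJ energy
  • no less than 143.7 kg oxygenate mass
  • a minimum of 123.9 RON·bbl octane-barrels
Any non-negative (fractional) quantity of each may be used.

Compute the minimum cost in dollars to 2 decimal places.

This is a linear program. Let x1 = barrels of MTBE, x2 = barrels of isomerate, x3 = barrels of heavy naphtha, x4 = barrels of reformate, x5 = barrels of toluene.
Minimise 185.45x1 + 110.62x2 + 109.66x3 + 170.33x4 + 172.11x5 subject to:
  4.07x1 + 4.57x2 + 5.43x3 + 5.38x4 + 5.44x5 ≥ 13.38   (energy)
  120.4x1 ≥ 143.7   (oxygenate mass)
  110.2x1 + 88.4x2 + 63.6x3 + 99.3x4 + 117.4x5 ≥ 123.9   (octane-barrels)
  x1, x2, x3, x4, x5 ≥ 0.
At the optimum only MTBE, heavy naphtha are positive (isomerate, reformate, toluene = 0). The energy and oxygenate mass requirements are met with equality.
Optimal quantities: MTBE = 1.1935 barrels, heavy naphtha = 1.5695 barrels.
Hence cost = 185.45·1.1935 + 109.66·1.5695 = $393.4459.

$393.45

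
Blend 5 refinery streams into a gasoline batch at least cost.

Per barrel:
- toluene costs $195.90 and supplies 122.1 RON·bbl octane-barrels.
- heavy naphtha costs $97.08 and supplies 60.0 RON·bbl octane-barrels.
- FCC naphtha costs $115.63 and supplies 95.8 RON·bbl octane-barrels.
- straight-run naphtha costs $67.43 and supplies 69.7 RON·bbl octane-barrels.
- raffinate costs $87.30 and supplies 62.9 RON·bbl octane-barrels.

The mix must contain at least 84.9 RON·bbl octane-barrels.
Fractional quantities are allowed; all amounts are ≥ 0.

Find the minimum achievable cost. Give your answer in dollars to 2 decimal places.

$82.13

This is a linear program. Let x1 = barrels of toluene, x2 = barrels of heavy naphtha, x3 = barrels of FCC naphtha, x4 = barrels of straight-run naphtha, x5 = barrels of raffinate.
min 195.9x1 + 97.08x2 + 115.63x3 + 67.43x4 + 87.3x5 with:
  122.1x1 + 60x2 + 95.8x3 + 69.7x4 + 62.9x5 ≥ 84.9   (octane-barrels)
  x1, x2, x3, x4, x5 ≥ 0.
The optimal basis is {straight-run naphtha}; toluene, heavy naphtha, FCC naphtha, raffinate drop out. There the octane-barrels constraint is tight.
Solving gives x4 = 1.218.
Objective = 67.43·1.218 = 82.1297.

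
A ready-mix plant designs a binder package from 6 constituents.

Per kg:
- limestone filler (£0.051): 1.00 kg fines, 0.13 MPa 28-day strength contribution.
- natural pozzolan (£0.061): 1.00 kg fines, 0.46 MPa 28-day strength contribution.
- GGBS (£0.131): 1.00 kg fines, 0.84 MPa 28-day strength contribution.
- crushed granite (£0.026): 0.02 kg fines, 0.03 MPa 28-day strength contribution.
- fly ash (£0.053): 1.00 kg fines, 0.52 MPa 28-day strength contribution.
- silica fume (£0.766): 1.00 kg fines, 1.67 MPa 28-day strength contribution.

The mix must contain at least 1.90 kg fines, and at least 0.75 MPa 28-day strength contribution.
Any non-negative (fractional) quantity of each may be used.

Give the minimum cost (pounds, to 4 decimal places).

Let x1 = kg of limestone filler, x2 = kg of natural pozzolan, x3 = kg of GGBS, x4 = kg of crushed granite, x5 = kg of fly ash, x6 = kg of silica fume.
Minimize 0.051x1 + 0.061x2 + 0.131x3 + 0.026x4 + 0.053x5 + 0.766x6 subject to:
  1x1 + 1x2 + 1x3 + 0.02x4 + 1x5 + 1x6 ≥ 1.9   (fines)
  0.13x1 + 0.46x2 + 0.84x3 + 0.03x4 + 0.52x5 + 1.67x6 ≥ 0.75   (28-day strength contribution)
  x1, x2, x3, x4, x5, x6 ≥ 0.
The optimal basis is {limestone filler, fly ash}; natural pozzolan, GGBS, crushed granite, silica fume drop out. Binding constraints: fines and 28-day strength contribution.
Solving gives x1 = 0.6103, x5 = 1.29.
Hence cost = 0.051·0.6103 + 0.053·1.29 = £0.099495.

£0.0995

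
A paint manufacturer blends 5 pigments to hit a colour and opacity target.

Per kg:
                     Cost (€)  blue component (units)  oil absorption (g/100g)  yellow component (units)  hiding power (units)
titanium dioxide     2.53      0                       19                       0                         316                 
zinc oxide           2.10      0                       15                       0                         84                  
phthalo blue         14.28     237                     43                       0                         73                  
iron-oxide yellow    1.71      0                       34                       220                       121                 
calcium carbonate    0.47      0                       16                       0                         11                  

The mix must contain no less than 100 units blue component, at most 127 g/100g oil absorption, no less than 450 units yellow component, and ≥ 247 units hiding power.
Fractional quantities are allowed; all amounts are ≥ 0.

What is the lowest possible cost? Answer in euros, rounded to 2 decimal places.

€9.52

Let x1 = kg of titanium dioxide, x2 = kg of zinc oxide, x3 = kg of phthalo blue, x4 = kg of iron-oxide yellow, x5 = kg of calcium carbonate.
min 2.53x1 + 2.1x2 + 14.28x3 + 1.71x4 + 0.47x5 subject to:
  237x3 ≥ 100   (blue component)
  19x1 + 15x2 + 43x3 + 34x4 + 16x5 ≤ 127   (oil absorption)
  220x4 ≥ 450   (yellow component)
  316x1 + 84x2 + 73x3 + 121x4 + 11x5 ≥ 247   (hiding power)
  x1, x2, x3, x4, x5 ≥ 0.
The minimum-cost mix takes nothing from titanium dioxide, zinc oxide, calcium carbonate — only phthalo blue, iron-oxide yellow. Binding constraints: blue component and yellow component.
That vertex is x3 = 0.4219, x4 = 2.045.
Objective = 14.28·0.4219 + 1.71·2.045 = 9.5217.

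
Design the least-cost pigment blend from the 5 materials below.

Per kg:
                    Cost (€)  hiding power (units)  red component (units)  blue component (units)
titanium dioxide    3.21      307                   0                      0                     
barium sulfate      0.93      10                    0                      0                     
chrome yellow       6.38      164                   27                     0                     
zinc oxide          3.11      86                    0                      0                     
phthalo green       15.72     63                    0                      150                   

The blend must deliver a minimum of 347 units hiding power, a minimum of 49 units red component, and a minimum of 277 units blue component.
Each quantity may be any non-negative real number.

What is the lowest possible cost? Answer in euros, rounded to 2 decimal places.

Let x1 = kg of titanium dioxide, x2 = kg of barium sulfate, x3 = kg of chrome yellow, x4 = kg of zinc oxide, x5 = kg of phthalo green.
Minimise 3.21x1 + 0.93x2 + 6.38x3 + 3.11x4 + 15.72x5 with:
  307x1 + 10x2 + 164x3 + 86x4 + 63x5 ≥ 347   (hiding power)
  27x3 ≥ 49   (red component)
  150x5 ≥ 277   (blue component)
  x1, x2, x3, x4, x5 ≥ 0.
The cheapest feasible vertex uses only chrome yellow, phthalo green; titanium dioxide, barium sulfate, zinc oxide are not used. The red component and blue component requirements are met with equality.
So chrome yellow = 1.815 kg, phthalo green = 1.847 kg.
Hence cost = 6.38·1.815 + 15.72·1.847 = €40.6145.

€40.61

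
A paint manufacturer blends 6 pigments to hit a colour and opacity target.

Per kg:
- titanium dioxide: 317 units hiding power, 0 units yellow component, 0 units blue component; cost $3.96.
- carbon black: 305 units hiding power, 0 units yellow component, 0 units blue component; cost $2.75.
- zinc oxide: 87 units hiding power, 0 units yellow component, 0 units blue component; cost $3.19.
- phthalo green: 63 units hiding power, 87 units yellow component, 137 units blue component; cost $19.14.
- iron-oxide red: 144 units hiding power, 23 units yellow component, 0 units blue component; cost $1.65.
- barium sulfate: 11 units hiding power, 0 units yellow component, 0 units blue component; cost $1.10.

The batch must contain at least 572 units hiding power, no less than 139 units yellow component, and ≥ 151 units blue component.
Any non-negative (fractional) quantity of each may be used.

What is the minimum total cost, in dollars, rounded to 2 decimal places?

Treat it as an LP. Let x1 = kg of titanium dioxide, x2 = kg of carbon black, x3 = kg of zinc oxide, x4 = kg of phthalo green, x5 = kg of iron-oxide red, x6 = kg of barium sulfate.
Minimise 3.96x1 + 2.75x2 + 3.19x3 + 19.14x4 + 1.65x5 + 1.1x6 s.t.:
  317x1 + 305x2 + 87x3 + 63x4 + 144x5 + 11x6 ≥ 572   (hiding power)
  87x4 + 23x5 ≥ 139   (yellow component)
  137x4 ≥ 151   (blue component)
  x1, x2, x3, x4, x5, x6 ≥ 0.
At the optimum only carbon black, phthalo green, iron-oxide red are positive (titanium dioxide, zinc oxide, barium sulfate = 0). There the hiding power, yellow component, blue component constraints are tight.
Optimal quantities: carbon black = 0.76282 kg, phthalo green = 1.1022 kg, iron-oxide red = 1.8743 kg.
Objective = 2.75·0.76282 + 19.14·1.1022 + 1.65·1.8743 = 26.2865.

$26.29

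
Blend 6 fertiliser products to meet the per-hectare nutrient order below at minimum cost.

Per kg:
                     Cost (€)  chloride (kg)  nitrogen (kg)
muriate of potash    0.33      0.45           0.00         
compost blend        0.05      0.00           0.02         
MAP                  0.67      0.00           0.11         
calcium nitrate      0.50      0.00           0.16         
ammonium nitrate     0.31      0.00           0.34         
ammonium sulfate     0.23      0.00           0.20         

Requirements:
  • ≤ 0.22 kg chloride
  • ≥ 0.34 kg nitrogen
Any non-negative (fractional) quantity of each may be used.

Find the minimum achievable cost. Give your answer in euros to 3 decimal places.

€0.310

Set it up as a linear program. Let x1 = kg of muriate of potash, x2 = kg of compost blend, x3 = kg of MAP, x4 = kg of calcium nitrate, x5 = kg of ammonium nitrate, x6 = kg of ammonium sulfate.
min 0.33x1 + 0.05x2 + 0.67x3 + 0.5x4 + 0.31x5 + 0.23x6 s.t.:
  0.45x1 ≤ 0.22   (chloride)
  0.02x2 + 0.11x3 + 0.16x4 + 0.34x5 + 0.2x6 ≥ 0.34   (nitrogen)
  x1, x2, x3, x4, x5, x6 ≥ 0.
The minimum-cost mix takes nothing from muriate of potash, compost blend, MAP, calcium nitrate, ammonium sulfate — only ammonium nitrate. Binding constraint: nitrogen.
Solving gives x5 = 1.
Objective = 0.31·1 = 0.31000.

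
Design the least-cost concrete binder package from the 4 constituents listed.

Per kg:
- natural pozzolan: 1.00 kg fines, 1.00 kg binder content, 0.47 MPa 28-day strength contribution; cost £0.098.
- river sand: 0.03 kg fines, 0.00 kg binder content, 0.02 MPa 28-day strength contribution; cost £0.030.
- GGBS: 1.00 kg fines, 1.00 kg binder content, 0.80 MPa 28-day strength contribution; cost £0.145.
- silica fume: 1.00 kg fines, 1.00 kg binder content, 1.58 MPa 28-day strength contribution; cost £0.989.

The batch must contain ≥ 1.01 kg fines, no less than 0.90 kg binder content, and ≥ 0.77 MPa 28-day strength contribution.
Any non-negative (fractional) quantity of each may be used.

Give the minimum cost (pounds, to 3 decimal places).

Set it up as a linear program. Let x1 = kg of natural pozzolan, x2 = kg of river sand, x3 = kg of GGBS, x4 = kg of silica fume.
min 0.098x1 + 0.03x2 + 0.145x3 + 0.989x4 subject to:
  1x1 + 0.03x2 + 1x3 + 1x4 ≥ 1.01   (fines)
  1x1 + 1x3 + 1x4 ≥ 0.9   (binder content)
  0.47x1 + 0.02x2 + 0.8x3 + 1.58x4 ≥ 0.77   (28-day strength contribution)
  x1, x2, x3, x4 ≥ 0.
The cheapest feasible vertex uses only natural pozzolan, GGBS; river sand, silica fume are not used. The fines and 28-day strength contribution requirements are met with equality.
Optimal quantities: natural pozzolan = 0.1152 kg, GGBS = 0.8948 kg.
Hence cost = 0.098·0.1152 + 0.145·0.8948 = £0.14104.

£0.141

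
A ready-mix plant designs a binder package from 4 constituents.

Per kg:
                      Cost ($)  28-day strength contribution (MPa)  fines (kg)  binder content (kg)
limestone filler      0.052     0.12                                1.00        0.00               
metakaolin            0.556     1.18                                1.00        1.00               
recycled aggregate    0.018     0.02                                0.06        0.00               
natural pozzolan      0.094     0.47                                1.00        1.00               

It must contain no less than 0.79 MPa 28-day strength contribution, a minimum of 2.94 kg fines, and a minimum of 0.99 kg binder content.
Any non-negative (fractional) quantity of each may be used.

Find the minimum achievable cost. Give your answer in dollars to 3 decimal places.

$0.205

Set it up as a linear program. Let x1 = kg of limestone filler, x2 = kg of metakaolin, x3 = kg of recycled aggregate, x4 = kg of natural pozzolan.
min 0.052x1 + 0.556x2 + 0.018x3 + 0.094x4 with:
  0.12x1 + 1.18x2 + 0.02x3 + 0.47x4 ≥ 0.79   (28-day strength contribution)
  1x1 + 1x2 + 0.06x3 + 1x4 ≥ 2.94   (fines)
  1x2 + 1x4 ≥ 0.99   (binder content)
  x1, x2, x3, x4 ≥ 0.
The cheapest feasible vertex uses only limestone filler, natural pozzolan; metakaolin, recycled aggregate are not used. The 28-day strength contribution and fines requirements are met with equality.
That vertex is x1 = 1.691, x4 = 1.249.
Cost = 0.052·1.691 + 0.094·1.249 = 0.20534.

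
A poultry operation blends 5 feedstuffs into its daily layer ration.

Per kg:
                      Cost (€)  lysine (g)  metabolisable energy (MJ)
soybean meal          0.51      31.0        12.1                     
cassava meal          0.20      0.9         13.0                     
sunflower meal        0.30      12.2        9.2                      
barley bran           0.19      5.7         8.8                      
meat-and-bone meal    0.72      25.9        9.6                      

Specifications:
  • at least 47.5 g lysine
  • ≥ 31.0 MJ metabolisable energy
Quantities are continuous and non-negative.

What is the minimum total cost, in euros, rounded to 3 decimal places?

This is a linear program. Let x1 = kg of soybean meal, x2 = kg of cassava meal, x3 = kg of sunflower meal, x4 = kg of barley bran, x5 = kg of meat-and-bone meal.
min 0.51x1 + 0.2x2 + 0.3x3 + 0.19x4 + 0.72x5 s.t.:
  31x1 + 0.9x2 + 12.2x3 + 5.7x4 + 25.9x5 ≥ 47.5   (lysine)
  12.1x1 + 13x2 + 9.2x3 + 8.8x4 + 9.6x5 ≥ 31   (metabolisable energy)
  x1, x2, x3, x4, x5 ≥ 0.
The optimal basis is {soybean meal, barley bran}; cassava meal, sunflower meal, meat-and-bone meal drop out. There the lysine and metabolisable energy constraints are tight.
Optimal quantities: soybean meal = 1.184 kg, barley bran = 1.895 kg.
Objective = 0.51·1.184 + 0.19·1.895 = 0.96389.

€0.964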